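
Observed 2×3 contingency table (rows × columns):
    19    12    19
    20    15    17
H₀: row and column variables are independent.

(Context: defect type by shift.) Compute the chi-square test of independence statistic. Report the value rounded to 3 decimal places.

Row totals [50, 52], col totals [39, 27, 36], n=102
χ² = (19−19.12)²/19.12 + (12−13.24)²/13.24 + (19−17.65)²/17.65 + (20−19.88)²/19.88 + (15−13.76)²/13.76 + (17−18.35)²/18.35 = 0.4310
df = 2

test statistic = 0.431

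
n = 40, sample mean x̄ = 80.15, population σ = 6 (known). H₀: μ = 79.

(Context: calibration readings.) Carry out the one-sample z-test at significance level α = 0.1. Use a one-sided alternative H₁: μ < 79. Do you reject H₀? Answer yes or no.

SE = σ/√n = 6/√40 = 0.9487
z = (x̄−μ₀)/SE = (80.15−79)/0.9487 = 1.2122
p-value (one-sided, H₁ less) = 0.88728
At α=0.1: p ≥ α → fail to reject H₀

reject H₀: no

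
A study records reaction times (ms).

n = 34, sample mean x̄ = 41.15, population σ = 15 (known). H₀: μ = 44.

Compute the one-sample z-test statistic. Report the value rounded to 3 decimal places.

SE = σ/√n = 15/√34 = 2.5725
z = (x̄−μ₀)/SE = (41.15−44)/2.5725 = -1.1079

test statistic = -1.108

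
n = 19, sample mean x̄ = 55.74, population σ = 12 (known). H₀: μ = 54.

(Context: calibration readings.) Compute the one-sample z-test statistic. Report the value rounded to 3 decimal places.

test statistic = 0.632

SE = σ/√n = 12/√19 = 2.7530
z = (x̄−μ₀)/SE = (55.74−54)/2.7530 = 0.6320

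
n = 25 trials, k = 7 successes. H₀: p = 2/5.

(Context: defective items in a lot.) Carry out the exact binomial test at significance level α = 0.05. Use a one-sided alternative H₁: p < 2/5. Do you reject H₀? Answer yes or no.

Exact binomial: n=25, k=7, p₀=2/5=0.4000
P(X≤7) from Σ C(n,i)·p₀^i·(1−p₀)^(n−i)
p-value (one-sided, H₁ less) = 0.15355
At α=0.05: p ≥ α → fail to reject H₀

reject H₀: no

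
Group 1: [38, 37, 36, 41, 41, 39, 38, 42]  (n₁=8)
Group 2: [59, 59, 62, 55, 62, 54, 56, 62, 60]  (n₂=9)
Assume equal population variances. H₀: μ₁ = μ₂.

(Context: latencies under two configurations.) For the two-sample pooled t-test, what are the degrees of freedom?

df = n₁ + n₂ − 2 = 8 + 9 − 2 = 15

degrees of freedom = 15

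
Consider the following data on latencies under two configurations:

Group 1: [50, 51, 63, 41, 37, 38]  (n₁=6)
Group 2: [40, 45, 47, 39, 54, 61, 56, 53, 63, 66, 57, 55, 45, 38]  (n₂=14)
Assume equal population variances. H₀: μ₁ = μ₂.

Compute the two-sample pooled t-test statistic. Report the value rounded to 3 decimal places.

x̄₁=46.667, s₁=9.973, n₁=6
x̄₂=51.357, s₂=9.111, n₂=14
s_p² = [5·9.973² + 13·9.111²]/18 = 87.5860
SE = √(s_p²·(1/6+1/14)) = 4.5666
t = (46.667−51.357)/4.5666 = -1.0271
df = 18

test statistic = -1.027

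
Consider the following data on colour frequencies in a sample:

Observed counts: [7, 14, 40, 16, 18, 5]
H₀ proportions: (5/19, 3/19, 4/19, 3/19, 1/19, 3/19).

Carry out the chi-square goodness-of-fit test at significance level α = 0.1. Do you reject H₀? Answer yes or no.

reject H₀: yes

n = 100; E_i = n·p_i = [26.32, 15.79, 21.05, 15.79, 5.26, 15.79]
χ² = (7−26.32)²/26.32 + (14−15.79)²/15.79 + (40−21.05)²/21.05 + (16−15.79)²/15.79 + (18−5.26)²/5.26 + (5−15.79)²/15.79 = 69.6320
df = 5
p-value (upper-tail) = 0.00000
At α=0.1: p < α → reject H₀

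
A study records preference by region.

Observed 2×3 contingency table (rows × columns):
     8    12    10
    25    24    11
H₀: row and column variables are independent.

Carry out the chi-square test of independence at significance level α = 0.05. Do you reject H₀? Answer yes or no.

reject H₀: no

Row totals [30, 60], col totals [33, 36, 21], n=90
χ² = (8−11.00)²/11.00 + (12−12.00)²/12.00 + (10−7.00)²/7.00 + (25−22.00)²/22.00 + (24−24.00)²/24.00 + (11−14.00)²/14.00 = 3.1558
df = 2
p-value (upper-tail) = 0.20640
At α=0.05: p ≥ α → fail to reject H₀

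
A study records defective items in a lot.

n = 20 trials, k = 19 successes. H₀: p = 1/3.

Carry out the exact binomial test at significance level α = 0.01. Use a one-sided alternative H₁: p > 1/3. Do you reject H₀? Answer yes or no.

Exact binomial: n=20, k=19, p₀=1/3=0.3333
P(X≥19) from Σ C(n,i)·p₀^i·(1−p₀)^(n−i)
p-value (one-sided, H₁ greater) = 0.00000
At α=0.01: p < α → reject H₀

reject H₀: yes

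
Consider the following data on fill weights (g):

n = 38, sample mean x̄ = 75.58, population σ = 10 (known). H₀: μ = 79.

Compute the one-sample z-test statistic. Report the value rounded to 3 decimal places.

SE = σ/√n = 10/√38 = 1.6222
z = (x̄−μ₀)/SE = (75.58−79)/1.6222 = -2.1082

test statistic = -2.108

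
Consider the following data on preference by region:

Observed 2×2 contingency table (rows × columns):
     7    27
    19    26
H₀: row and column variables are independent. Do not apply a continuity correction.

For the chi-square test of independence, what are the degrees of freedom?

degrees of freedom = 1

df = (r−1)(c−1) = (2−1)·(2−1) = 1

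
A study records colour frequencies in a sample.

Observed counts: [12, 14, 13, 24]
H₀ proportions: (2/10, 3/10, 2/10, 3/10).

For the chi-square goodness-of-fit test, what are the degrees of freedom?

df = k − 1 = 4 − 1 = 3

degrees of freedom = 3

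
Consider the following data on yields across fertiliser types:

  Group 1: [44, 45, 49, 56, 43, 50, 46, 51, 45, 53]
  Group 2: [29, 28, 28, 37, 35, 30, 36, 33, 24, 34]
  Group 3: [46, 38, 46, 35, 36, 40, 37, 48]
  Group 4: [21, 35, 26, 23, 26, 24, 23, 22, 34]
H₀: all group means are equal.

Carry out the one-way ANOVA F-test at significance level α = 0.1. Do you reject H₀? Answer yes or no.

Group means [48.20, 31.40, 40.75, 26.00], grand mean 36.649
SSB = Σnᵢ(x̄ᵢ−x̄)² = 2764.932; SSW = ΣΣ(x−x̄ᵢ)² = 719.500
MSB = 2764.932/3 = 921.6441; MSW = 719.500/33 = 21.8030
F = MSB/MSW = 42.2714
df = (3, 33)
p-value (upper-tail) = 0.00000
At α=0.1: p < α → reject H₀

reject H₀: yes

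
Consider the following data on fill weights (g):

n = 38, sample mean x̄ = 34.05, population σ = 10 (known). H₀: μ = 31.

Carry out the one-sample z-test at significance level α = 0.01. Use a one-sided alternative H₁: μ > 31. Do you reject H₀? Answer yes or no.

reject H₀: no

SE = σ/√n = 10/√38 = 1.6222
z = (x̄−μ₀)/SE = (34.05−31)/1.6222 = 1.8801
p-value (one-sided, H₁ greater) = 0.03004
At α=0.01: p ≥ α → fail to reject H₀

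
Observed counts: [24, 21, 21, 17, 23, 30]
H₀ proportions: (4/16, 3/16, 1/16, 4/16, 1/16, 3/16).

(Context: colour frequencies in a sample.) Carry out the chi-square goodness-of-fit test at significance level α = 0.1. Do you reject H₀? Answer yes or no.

reject H₀: yes

n = 136; E_i = n·p_i = [34.00, 25.50, 8.50, 34.00, 8.50, 25.50]
χ² = (24−34.00)²/34.00 + (21−25.50)²/25.50 + (21−8.50)²/8.50 + (17−34.00)²/34.00 + (23−8.50)²/8.50 + (30−25.50)²/25.50 = 56.1471
df = 5
p-value (upper-tail) = 0.00000
At α=0.1: p < α → reject H₀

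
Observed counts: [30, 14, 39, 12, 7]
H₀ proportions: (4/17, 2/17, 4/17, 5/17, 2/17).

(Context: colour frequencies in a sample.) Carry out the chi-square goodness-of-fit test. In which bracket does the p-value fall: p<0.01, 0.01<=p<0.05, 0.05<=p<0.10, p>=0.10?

n = 102; E_i = n·p_i = [24.00, 12.00, 24.00, 30.00, 12.00]
χ² = (30−24.00)²/24.00 + (14−12.00)²/12.00 + (39−24.00)²/24.00 + (12−30.00)²/30.00 + (7−12.00)²/12.00 = 24.0917
df = 4
p-value (upper-tail) = 0.00008
→ bracket: p<0.01

p-value bracket: p<0.01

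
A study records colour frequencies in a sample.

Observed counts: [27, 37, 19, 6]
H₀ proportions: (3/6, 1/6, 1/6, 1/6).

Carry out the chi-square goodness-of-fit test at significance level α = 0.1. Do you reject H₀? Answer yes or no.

reject H₀: yes

n = 89; E_i = n·p_i = [44.50, 14.83, 14.83, 14.83]
χ² = (27−44.50)²/44.50 + (37−14.83)²/14.83 + (19−14.83)²/14.83 + (6−14.83)²/14.83 = 46.4382
df = 3
p-value (upper-tail) = 0.00000
At α=0.1: p < α → reject H₀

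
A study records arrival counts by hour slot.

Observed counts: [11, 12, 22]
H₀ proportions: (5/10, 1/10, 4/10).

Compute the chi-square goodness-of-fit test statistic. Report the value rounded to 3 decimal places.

test statistic = 19.267

n = 45; E_i = n·p_i = [22.50, 4.50, 18.00]
χ² = (11−22.50)²/22.50 + (12−4.50)²/4.50 + (22−18.00)²/18.00 = 19.2667
df = 2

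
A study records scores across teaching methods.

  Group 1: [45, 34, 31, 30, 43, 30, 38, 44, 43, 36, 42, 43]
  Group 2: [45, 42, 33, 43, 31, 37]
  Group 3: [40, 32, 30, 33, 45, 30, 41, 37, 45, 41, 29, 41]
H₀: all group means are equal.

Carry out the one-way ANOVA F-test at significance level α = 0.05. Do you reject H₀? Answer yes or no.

reject H₀: no

Group means [38.25, 38.50, 37.00], grand mean 37.800
SSB = Σnᵢ(x̄ᵢ−x̄)² = 13.050; SSW = ΣΣ(x−x̄ᵢ)² = 923.750
MSB = 13.050/2 = 6.5250; MSW = 923.750/27 = 34.2130
F = MSB/MSW = 0.1907
df = (2, 27)
p-value (upper-tail) = 0.82747
At α=0.05: p ≥ α → fail to reject H₀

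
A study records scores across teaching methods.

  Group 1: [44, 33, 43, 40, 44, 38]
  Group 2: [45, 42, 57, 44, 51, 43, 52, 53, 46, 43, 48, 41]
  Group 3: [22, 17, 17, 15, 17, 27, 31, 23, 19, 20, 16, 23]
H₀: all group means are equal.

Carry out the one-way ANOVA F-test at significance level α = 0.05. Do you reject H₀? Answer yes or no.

Group means [40.33, 47.08, 20.58], grand mean 35.133
SSB = Σnᵢ(x̄ᵢ−x̄)² = 4416.300; SSW = ΣΣ(x−x̄ᵢ)² = 635.167
MSB = 4416.300/2 = 2208.1500; MSW = 635.167/27 = 23.5247
F = MSB/MSW = 93.8652
df = (2, 27)
p-value (upper-tail) = 0.00000
At α=0.05: p < α → reject H₀

reject H₀: yes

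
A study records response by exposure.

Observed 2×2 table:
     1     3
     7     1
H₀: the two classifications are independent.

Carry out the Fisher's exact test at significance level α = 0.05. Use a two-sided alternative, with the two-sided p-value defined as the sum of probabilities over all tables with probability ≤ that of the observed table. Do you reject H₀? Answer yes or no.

reject H₀: no

Margins: r₁=4, r₂=8, c₁=8, c₂=4, n=12
p_obs = C(4,1)·C(8,7)/C(12,8); sum pmf over tables with pmf ≤ p_obs
p-value (two-sided) = 0.06667
At α=0.05: p ≥ α → fail to reject H₀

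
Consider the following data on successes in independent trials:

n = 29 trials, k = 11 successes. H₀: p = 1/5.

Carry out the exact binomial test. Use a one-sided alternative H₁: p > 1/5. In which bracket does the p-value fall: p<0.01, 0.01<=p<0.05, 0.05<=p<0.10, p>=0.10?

Exact binomial: n=29, k=11, p₀=1/5=0.2000
P(X≥11) from Σ C(n,i)·p₀^i·(1−p₀)^(n−i)
p-value (one-sided, H₁ greater) = 0.01970
→ bracket: 0.01<=p<0.05

p-value bracket: 0.01<=p<0.05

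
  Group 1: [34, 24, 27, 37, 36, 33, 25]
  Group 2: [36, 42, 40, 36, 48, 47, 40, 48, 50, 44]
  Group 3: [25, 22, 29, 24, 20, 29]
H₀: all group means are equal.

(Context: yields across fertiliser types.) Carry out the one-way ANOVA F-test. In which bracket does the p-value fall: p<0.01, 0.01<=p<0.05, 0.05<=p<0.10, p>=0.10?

Group means [30.86, 43.10, 24.83], grand mean 34.609
SSB = Σnᵢ(x̄ᵢ−x̄)² = 1392.888; SSW = ΣΣ(x−x̄ᵢ)² = 474.590
MSB = 1392.888/2 = 696.4439; MSW = 474.590/20 = 23.7295
F = MSB/MSW = 29.3493
df = (2, 20)
p-value (upper-tail) = 0.00000
→ bracket: p<0.01

p-value bracket: p<0.01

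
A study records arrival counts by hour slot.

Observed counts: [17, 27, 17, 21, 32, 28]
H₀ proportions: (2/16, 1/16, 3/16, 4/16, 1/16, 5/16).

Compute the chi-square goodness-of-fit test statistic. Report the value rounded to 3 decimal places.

test statistic = 112.747

n = 142; E_i = n·p_i = [17.75, 8.88, 26.62, 35.50, 8.88, 44.38]
χ² = (17−17.75)²/17.75 + (27−8.88)²/8.88 + (17−26.62)²/26.62 + (21−35.50)²/35.50 + (32−8.88)²/8.88 + (28−44.38)²/44.38 = 112.7474
df = 5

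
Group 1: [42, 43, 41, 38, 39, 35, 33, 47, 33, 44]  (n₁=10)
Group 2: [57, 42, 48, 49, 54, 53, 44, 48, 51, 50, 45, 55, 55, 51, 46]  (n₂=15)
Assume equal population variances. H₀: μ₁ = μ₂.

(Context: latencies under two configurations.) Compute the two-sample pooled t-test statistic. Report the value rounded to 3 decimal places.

x̄₁=39.500, s₁=4.767, n₁=10
x̄₂=49.867, s₂=4.438, n₂=15
s_p² = [9·4.767² + 14·4.438²]/23 = 20.8797
SE = √(s_p²·(1/10+1/15)) = 1.8655
t = (39.500−49.867)/1.8655 = -5.5572
df = 23

test statistic = -5.557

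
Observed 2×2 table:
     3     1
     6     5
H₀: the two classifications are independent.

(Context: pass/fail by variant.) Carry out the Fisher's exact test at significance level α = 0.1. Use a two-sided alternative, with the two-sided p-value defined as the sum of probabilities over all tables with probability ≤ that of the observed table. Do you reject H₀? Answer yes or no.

Margins: r₁=4, r₂=11, c₁=9, c₂=6, n=15
p_obs = C(4,3)·C(11,6)/C(15,9); sum pmf over tables with pmf ≤ p_obs
p-value (two-sided) = 0.60440
At α=0.1: p ≥ α → fail to reject H₀

reject H₀: no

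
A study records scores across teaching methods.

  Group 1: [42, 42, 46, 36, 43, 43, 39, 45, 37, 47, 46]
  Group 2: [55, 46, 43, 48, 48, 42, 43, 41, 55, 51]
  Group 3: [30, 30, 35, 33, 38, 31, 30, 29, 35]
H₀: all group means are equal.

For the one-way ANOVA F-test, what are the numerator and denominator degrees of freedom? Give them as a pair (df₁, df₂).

degrees of freedom = [2, 27]

k = 3 groups, N = 30 total
df = (k−1, N−k) = (3−1, 30−3) = (2, 27)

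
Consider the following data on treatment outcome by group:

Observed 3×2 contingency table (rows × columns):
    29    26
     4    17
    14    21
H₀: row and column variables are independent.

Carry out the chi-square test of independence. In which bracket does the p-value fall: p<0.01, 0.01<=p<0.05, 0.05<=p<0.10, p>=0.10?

p-value bracket: 0.01<=p<0.05

Row totals [55, 21, 35], col totals [47, 64], n=111
χ² = (29−23.29)²/23.29 + (26−31.71)²/31.71 + (4−8.89)²/8.89 + (17−12.11)²/12.11 + (14−14.82)²/14.82 + (21−20.18)²/20.18 = 7.1760
df = 2
p-value (upper-tail) = 0.02765
→ bracket: 0.01<=p<0.05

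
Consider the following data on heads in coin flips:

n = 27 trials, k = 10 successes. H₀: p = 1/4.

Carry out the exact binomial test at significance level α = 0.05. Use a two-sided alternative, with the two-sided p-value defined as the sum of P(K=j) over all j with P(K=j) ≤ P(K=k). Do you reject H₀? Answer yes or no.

Exact binomial: n=27, k=10, p₀=1/4=0.2500
P(X=j) = C(n,j)·p₀^j·(1−p₀)^(n−j); p = Σ P(X=j) over j with P(X=j) ≤ P(X=10)
p-value (two-sided) = 0.17985
At α=0.05: p ≥ α → fail to reject H₀

reject H₀: no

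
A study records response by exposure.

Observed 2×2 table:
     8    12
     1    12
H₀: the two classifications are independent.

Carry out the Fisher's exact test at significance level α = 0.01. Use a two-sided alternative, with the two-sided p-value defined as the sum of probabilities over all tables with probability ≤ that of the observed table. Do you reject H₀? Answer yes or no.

Margins: r₁=20, r₂=13, c₁=9, c₂=24, n=33
p_obs = C(20,8)·C(13,1)/C(33,9); sum pmf over tables with pmf ≤ p_obs
p-value (two-sided) = 0.05596
At α=0.01: p ≥ α → fail to reject H₀

reject H₀: no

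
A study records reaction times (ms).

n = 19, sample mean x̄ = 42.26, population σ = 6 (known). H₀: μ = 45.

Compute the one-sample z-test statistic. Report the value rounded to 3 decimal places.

SE = σ/√n = 6/√19 = 1.3765
z = (x̄−μ₀)/SE = (42.26−45)/1.3765 = -1.9906

test statistic = -1.991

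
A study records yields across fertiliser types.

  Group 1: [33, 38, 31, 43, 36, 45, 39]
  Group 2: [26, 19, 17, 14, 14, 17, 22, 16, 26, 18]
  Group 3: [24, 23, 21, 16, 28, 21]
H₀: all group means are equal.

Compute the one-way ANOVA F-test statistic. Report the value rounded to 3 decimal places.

Group means [37.86, 18.90, 22.17], grand mean 25.522
SSB = Σnᵢ(x̄ᵢ−x̄)² = 1571.149; SSW = ΣΣ(x−x̄ᵢ)² = 406.590
MSB = 1571.149/2 = 785.5743; MSW = 406.590/20 = 20.3295
F = MSB/MSW = 38.6420
df = (2, 20)

test statistic = 38.642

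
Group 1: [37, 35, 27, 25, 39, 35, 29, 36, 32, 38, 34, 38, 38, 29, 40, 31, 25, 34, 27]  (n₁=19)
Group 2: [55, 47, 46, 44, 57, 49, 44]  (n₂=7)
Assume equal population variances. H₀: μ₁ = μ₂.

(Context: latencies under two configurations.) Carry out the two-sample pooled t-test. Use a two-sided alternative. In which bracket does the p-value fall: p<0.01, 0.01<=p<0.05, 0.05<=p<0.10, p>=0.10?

p-value bracket: p<0.01

x̄₁=33.105, s₁=4.898, n₁=19
x̄₂=48.857, s₂=5.210, n₂=7
s_p² = [18·4.898² + 6·5.210²]/24 = 24.7769
SE = √(s_p²·(1/19+1/7)) = 2.2008
t = (33.105−48.857)/2.2008 = -7.1573
df = 24
p-value (two-sided) = 0.00000
→ bracket: p<0.01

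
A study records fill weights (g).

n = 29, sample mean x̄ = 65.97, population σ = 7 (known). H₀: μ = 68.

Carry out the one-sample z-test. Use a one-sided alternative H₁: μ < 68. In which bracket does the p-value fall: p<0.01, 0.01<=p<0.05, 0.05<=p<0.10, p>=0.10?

p-value bracket: 0.05<=p<0.10

SE = σ/√n = 7/√29 = 1.2999
z = (x̄−μ₀)/SE = (65.97−68)/1.2999 = -1.5617
p-value (one-sided, H₁ less) = 0.05918
→ bracket: 0.05<=p<0.10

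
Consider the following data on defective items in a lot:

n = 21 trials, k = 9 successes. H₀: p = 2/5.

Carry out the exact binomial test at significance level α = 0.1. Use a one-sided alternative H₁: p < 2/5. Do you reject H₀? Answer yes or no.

Exact binomial: n=21, k=9, p₀=2/5=0.4000
P(X≤9) from Σ C(n,i)·p₀^i·(1−p₀)^(n−i)
p-value (one-sided, H₁ less) = 0.69144
At α=0.1: p ≥ α → fail to reject H₀

reject H₀: no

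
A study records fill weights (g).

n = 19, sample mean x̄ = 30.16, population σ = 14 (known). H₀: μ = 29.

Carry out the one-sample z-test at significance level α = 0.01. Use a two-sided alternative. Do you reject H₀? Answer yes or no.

SE = σ/√n = 14/√19 = 3.2118
z = (x̄−μ₀)/SE = (30.16−29)/3.2118 = 0.3612
p-value (two-sided) = 0.71798
At α=0.01: p ≥ α → fail to reject H₀

reject H₀: no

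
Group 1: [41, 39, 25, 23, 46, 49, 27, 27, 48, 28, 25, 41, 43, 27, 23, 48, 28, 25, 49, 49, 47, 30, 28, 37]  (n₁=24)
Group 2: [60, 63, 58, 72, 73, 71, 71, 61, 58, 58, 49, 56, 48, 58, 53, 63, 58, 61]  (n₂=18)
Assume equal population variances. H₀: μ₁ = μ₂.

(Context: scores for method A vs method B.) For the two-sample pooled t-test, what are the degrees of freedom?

df = n₁ + n₂ − 2 = 24 + 18 − 2 = 40

degrees of freedom = 40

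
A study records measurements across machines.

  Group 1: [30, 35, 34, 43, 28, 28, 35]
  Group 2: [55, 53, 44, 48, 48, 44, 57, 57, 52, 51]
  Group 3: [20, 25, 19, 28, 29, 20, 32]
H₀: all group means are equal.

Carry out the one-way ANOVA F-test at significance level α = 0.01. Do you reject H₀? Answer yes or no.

reject H₀: yes

Group means [33.29, 50.90, 24.71], grand mean 38.125
SSB = Σnᵢ(x̄ᵢ−x̄)² = 3054.868; SSW = ΣΣ(x−x̄ᵢ)² = 535.757
MSB = 3054.868/2 = 1527.4339; MSW = 535.757/21 = 25.5122
F = MSB/MSW = 59.8706
df = (2, 21)
p-value (upper-tail) = 0.00000
At α=0.01: p < α → reject H₀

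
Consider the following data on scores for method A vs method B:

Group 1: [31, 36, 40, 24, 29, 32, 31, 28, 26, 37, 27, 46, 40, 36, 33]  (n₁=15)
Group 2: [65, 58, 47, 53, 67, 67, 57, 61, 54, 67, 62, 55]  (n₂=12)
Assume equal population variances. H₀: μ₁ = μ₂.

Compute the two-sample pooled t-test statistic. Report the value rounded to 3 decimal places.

x̄₁=33.067, s₁=6.076, n₁=15
x̄₂=59.417, s₂=6.501, n₂=12
s_p² = [14·6.076² + 11·6.501²]/25 = 39.2740
SE = √(s_p²·(1/15+1/12)) = 2.4272
t = (33.067−59.417)/2.4272 = -10.8563
df = 25

test statistic = -10.856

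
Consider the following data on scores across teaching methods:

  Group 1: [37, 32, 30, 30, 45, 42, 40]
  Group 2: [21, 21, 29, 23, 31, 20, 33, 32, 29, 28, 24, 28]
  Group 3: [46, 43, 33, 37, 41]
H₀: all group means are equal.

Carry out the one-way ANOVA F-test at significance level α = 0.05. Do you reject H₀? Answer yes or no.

reject H₀: yes

Group means [36.57, 26.58, 40.00], grand mean 32.292
SSB = Σnᵢ(x̄ᵢ−x̄)² = 816.327; SSW = ΣΣ(x−x̄ᵢ)² = 554.631
MSB = 816.327/2 = 408.1637; MSW = 554.631/21 = 26.4110
F = MSB/MSW = 15.4543
df = (2, 21)
p-value (upper-tail) = 0.00007
At α=0.05: p < α → reject H₀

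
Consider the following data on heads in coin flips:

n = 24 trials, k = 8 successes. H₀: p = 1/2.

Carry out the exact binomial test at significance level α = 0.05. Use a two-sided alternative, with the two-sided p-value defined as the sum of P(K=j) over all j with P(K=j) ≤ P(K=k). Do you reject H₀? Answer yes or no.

Exact binomial: n=24, k=8, p₀=1/2=0.5000
P(X=j) = C(n,j)·p₀^j·(1−p₀)^(n−j); p = Σ P(X=j) over j with P(X=j) ≤ P(X=8)
p-value (two-sided) = 0.15159
At α=0.05: p ≥ α → fail to reject H₀

reject H₀: no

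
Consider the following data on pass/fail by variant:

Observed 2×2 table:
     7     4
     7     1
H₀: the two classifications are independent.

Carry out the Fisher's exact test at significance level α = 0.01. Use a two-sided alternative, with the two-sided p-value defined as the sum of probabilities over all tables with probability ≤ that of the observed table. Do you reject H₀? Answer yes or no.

Margins: r₁=11, r₂=8, c₁=14, c₂=5, n=19
p_obs = C(11,7)·C(8,7)/C(19,14); sum pmf over tables with pmf ≤ p_obs
p-value (two-sided) = 0.33781
At α=0.01: p ≥ α → fail to reject H₀

reject H₀: no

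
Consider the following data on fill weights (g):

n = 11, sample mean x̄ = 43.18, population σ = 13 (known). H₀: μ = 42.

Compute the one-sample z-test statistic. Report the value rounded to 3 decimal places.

test statistic = 0.301

SE = σ/√n = 13/√11 = 3.9196
z = (x̄−μ₀)/SE = (43.18−42)/3.9196 = 0.3010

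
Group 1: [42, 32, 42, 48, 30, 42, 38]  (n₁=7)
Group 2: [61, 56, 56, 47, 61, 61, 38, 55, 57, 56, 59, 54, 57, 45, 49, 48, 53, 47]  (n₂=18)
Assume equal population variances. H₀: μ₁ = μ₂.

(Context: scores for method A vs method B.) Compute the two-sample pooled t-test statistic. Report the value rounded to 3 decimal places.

test statistic = -5.008

x̄₁=39.143, s₁=6.309, n₁=7
x̄₂=53.333, s₂=6.380, n₂=18
s_p² = [6·6.309² + 17·6.380²]/23 = 40.4720
SE = √(s_p²·(1/7+1/18)) = 2.8338
t = (39.143−53.333)/2.8338 = -5.0077
df = 23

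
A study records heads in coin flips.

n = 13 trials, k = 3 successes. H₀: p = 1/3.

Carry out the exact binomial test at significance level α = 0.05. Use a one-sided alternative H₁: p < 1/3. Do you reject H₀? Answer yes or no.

reject H₀: no

Exact binomial: n=13, k=3, p₀=1/3=0.3333
P(X≤3) from Σ C(n,i)·p₀^i·(1−p₀)^(n−i)
p-value (one-sided, H₁ less) = 0.32242
At α=0.05: p ≥ α → fail to reject H₀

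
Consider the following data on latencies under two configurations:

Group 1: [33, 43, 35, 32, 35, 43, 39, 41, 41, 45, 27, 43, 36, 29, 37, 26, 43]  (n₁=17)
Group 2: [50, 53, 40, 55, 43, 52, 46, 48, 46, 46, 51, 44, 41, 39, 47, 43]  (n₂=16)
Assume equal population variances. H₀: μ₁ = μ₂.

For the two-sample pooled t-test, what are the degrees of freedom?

degrees of freedom = 31

df = n₁ + n₂ − 2 = 17 + 16 − 2 = 31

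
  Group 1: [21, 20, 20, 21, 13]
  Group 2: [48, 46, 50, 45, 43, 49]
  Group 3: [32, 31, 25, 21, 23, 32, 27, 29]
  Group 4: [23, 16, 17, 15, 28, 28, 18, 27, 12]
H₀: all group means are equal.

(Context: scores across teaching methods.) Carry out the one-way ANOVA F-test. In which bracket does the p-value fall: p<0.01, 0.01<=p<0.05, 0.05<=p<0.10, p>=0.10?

Group means [19.00, 46.83, 27.50, 20.44], grand mean 27.857
SSB = Σnᵢ(x̄ᵢ−x̄)² = 3048.373; SSW = ΣΣ(x−x̄ᵢ)² = 507.056
MSB = 3048.373/3 = 1016.1243; MSW = 507.056/24 = 21.1273
F = MSB/MSW = 48.0953
df = (3, 24)
p-value (upper-tail) = 0.00000
→ bracket: p<0.01

p-value bracket: p<0.01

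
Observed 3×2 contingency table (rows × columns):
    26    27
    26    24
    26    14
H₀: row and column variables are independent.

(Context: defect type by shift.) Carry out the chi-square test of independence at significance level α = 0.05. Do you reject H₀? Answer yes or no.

reject H₀: no

Row totals [53, 50, 40], col totals [78, 65], n=143
χ² = (26−28.91)²/28.91 + (27−24.09)²/24.09 + (26−27.27)²/27.27 + (24−22.73)²/22.73 + (26−21.82)²/21.82 + (14−18.18)²/18.18 = 2.5380
df = 2
p-value (upper-tail) = 0.28111
At α=0.05: p ≥ α → fail to reject H₀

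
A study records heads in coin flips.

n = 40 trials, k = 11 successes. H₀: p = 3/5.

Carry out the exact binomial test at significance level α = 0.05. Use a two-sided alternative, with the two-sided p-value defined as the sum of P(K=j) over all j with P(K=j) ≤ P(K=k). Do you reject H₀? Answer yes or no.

reject H₀: yes

Exact binomial: n=40, k=11, p₀=3/5=0.6000
P(X=j) = C(n,j)·p₀^j·(1−p₀)^(n−j); p = Σ P(X=j) over j with P(X=j) ≤ P(X=11)
p-value (two-sided) = 0.00006
At α=0.05: p < α → reject H₀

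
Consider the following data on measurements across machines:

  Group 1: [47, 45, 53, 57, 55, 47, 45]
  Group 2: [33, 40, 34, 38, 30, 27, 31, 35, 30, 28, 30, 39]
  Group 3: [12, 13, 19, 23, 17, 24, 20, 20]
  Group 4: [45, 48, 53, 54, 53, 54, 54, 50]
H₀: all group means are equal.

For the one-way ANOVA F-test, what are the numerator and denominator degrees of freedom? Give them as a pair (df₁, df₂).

degrees of freedom = [3, 31]

k = 4 groups, N = 35 total
df = (k−1, N−k) = (4−1, 35−4) = (3, 31)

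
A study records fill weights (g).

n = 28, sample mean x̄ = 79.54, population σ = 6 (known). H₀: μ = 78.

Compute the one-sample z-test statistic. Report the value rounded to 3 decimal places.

test statistic = 1.358

SE = σ/√n = 6/√28 = 1.1339
z = (x̄−μ₀)/SE = (79.54−78)/1.1339 = 1.3582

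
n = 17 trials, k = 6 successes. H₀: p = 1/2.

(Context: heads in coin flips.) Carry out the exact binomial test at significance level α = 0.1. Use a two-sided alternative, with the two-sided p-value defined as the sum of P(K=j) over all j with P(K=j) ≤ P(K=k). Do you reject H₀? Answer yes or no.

reject H₀: no

Exact binomial: n=17, k=6, p₀=1/2=0.5000
P(X=j) = C(n,j)·p₀^j·(1−p₀)^(n−j); p = Σ P(X=j) over j with P(X=j) ≤ P(X=6)
p-value (two-sided) = 0.33231
At α=0.1: p ≥ α → fail to reject H₀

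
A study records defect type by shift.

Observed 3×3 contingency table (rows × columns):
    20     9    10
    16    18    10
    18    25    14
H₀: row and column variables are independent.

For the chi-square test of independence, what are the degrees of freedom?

df = (r−1)(c−1) = (3−1)·(3−1) = 4

degrees of freedom = 4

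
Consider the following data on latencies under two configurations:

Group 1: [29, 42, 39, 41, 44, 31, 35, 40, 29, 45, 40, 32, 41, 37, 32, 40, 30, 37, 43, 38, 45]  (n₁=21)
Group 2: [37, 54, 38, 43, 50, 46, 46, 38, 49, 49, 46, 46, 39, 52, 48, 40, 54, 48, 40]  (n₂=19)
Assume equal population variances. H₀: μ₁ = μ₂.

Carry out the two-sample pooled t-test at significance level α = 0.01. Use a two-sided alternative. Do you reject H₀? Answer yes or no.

x̄₁=37.619, s₁=5.296, n₁=21
x̄₂=45.421, s₂=5.470, n₂=19
s_p² = [20·5.296² + 18·5.470²]/38 = 28.9364
SE = √(s_p²·(1/21+1/19)) = 1.7032
t = (37.619−45.421)/1.7032 = -4.5808
df = 38
p-value (two-sided) = 0.00005
At α=0.01: p < α → reject H₀

reject H₀: yes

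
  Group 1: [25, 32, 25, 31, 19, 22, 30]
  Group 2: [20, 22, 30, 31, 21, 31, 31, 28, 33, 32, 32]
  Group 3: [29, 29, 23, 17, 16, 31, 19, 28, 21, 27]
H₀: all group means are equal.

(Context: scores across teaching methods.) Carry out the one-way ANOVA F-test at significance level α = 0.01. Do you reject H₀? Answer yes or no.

Group means [26.29, 28.27, 24.00], grand mean 26.250
SSB = Σnᵢ(x̄ᵢ−x̄)² = 95.640; SSW = ΣΣ(x−x̄ᵢ)² = 651.610
MSB = 95.640/2 = 47.8198; MSW = 651.610/25 = 26.0644
F = MSB/MSW = 1.8347
df = (2, 25)
p-value (upper-tail) = 0.18052
At α=0.01: p ≥ α → fail to reject H₀

reject H₀: no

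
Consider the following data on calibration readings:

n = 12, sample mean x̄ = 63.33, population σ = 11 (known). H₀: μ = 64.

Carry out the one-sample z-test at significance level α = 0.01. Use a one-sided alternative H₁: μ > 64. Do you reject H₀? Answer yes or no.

reject H₀: no

SE = σ/√n = 11/√12 = 3.1754
z = (x̄−μ₀)/SE = (63.33−64)/3.1754 = -0.2110
p-value (one-sided, H₁ greater) = 0.58355
At α=0.01: p ≥ α → fail to reject H₀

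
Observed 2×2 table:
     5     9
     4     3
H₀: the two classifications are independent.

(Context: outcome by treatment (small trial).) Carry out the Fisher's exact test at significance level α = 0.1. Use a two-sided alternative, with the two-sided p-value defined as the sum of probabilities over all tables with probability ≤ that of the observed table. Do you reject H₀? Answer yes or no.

reject H₀: no

Margins: r₁=14, r₂=7, c₁=9, c₂=12, n=21
p_obs = C(14,5)·C(7,4)/C(21,9); sum pmf over tables with pmf ≤ p_obs
p-value (two-sided) = 0.39721
At α=0.1: p ≥ α → fail to reject H₀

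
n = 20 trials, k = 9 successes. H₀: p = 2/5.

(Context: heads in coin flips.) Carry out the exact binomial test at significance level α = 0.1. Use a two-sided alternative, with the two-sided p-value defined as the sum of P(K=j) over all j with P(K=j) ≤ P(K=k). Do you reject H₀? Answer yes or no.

reject H₀: no

Exact binomial: n=20, k=9, p₀=2/5=0.4000
P(X=j) = C(n,j)·p₀^j·(1−p₀)^(n−j); p = Σ P(X=j) over j with P(X=j) ≤ P(X=9)
p-value (two-sided) = 0.65441
At α=0.1: p ≥ α → fail to reject H₀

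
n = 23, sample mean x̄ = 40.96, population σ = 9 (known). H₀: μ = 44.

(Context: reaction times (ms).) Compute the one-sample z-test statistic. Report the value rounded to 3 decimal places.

SE = σ/√n = 9/√23 = 1.8766
z = (x̄−μ₀)/SE = (40.96−44)/1.8766 = -1.6199

test statistic = -1.620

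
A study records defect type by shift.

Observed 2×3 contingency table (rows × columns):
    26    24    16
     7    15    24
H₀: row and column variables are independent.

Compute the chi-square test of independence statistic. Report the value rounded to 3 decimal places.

Row totals [66, 46], col totals [33, 39, 40], n=112
χ² = (26−19.45)²/19.45 + (24−22.98)²/22.98 + (16−23.57)²/23.57 + (7−13.55)²/13.55 + (15−16.02)²/16.02 + (24−16.43)²/16.43 = 11.4087
df = 2

test statistic = 11.409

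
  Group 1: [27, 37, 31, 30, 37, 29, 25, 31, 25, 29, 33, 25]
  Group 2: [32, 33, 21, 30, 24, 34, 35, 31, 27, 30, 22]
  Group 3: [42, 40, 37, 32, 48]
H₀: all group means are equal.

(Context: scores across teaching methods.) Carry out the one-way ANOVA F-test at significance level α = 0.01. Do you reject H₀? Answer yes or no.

Group means [29.92, 29.00, 39.80], grand mean 31.321
SSB = Σnᵢ(x̄ᵢ−x̄)² = 442.390; SSW = ΣΣ(x−x̄ᵢ)² = 569.717
MSB = 442.390/2 = 221.1952; MSW = 569.717/25 = 22.7887
F = MSB/MSW = 9.7064
df = (2, 25)
p-value (upper-tail) = 0.00076
At α=0.01: p < α → reject H₀

reject H₀: yes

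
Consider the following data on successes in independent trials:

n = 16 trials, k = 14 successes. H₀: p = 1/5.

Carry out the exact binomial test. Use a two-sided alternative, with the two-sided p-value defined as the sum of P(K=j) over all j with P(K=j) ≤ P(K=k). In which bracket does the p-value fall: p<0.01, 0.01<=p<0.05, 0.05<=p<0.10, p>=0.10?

Exact binomial: n=16, k=14, p₀=1/5=0.2000
P(X=j) = C(n,j)·p₀^j·(1−p₀)^(n−j); p = Σ P(X=j) over j with P(X=j) ≤ P(X=14)
p-value (two-sided) = 0.00000
→ bracket: p<0.01

p-value bracket: p<0.01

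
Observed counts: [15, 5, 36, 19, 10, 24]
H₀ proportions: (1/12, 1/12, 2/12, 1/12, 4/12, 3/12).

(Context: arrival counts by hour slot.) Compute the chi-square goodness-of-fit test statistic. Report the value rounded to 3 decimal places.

test statistic = 53.495

n = 109; E_i = n·p_i = [9.08, 9.08, 18.17, 9.08, 36.33, 27.25]
χ² = (15−9.08)²/9.08 + (5−9.08)²/9.08 + (36−18.17)²/18.17 + (19−9.08)²/9.08 + (10−36.33)²/36.33 + (24−27.25)²/27.25 = 53.4954
df = 5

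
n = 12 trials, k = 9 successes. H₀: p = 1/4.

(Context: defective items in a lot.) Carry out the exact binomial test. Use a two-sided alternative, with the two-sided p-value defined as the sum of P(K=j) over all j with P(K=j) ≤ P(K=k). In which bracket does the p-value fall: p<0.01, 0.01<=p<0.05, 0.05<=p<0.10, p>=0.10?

p-value bracket: p<0.01

Exact binomial: n=12, k=9, p₀=1/4=0.2500
P(X=j) = C(n,j)·p₀^j·(1−p₀)^(n−j); p = Σ P(X=j) over j with P(X=j) ≤ P(X=9)
p-value (two-sided) = 0.00039
→ bracket: p<0.01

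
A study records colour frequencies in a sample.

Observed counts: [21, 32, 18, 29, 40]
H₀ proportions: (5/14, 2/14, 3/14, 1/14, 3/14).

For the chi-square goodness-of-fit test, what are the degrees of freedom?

df = k − 1 = 5 − 1 = 4

degrees of freedom = 4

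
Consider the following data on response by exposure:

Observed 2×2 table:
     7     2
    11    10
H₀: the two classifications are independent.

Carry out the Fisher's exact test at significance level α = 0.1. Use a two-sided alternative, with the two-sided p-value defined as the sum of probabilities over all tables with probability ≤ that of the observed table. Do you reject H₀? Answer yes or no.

Margins: r₁=9, r₂=21, c₁=18, c₂=12, n=30
p_obs = C(9,7)·C(21,11)/C(30,18); sum pmf over tables with pmf ≤ p_obs
p-value (two-sided) = 0.24871
At α=0.1: p ≥ α → fail to reject H₀

reject H₀: no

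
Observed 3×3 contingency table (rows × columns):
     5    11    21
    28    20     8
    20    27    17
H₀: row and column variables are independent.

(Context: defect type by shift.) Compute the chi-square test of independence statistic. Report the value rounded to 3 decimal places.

Row totals [37, 56, 64], col totals [53, 58, 46], n=157
χ² = (5−12.49)²/12.49 + (11−13.67)²/13.67 + (21−10.84)²/10.84 + (28−18.90)²/18.90 + (20−20.69)²/20.69 + (8−16.41)²/16.41 + (20−21.61)²/21.61 + (27−23.64)²/23.64 + (17−18.75)²/18.75 = 24.0003
df = 4

test statistic = 24.000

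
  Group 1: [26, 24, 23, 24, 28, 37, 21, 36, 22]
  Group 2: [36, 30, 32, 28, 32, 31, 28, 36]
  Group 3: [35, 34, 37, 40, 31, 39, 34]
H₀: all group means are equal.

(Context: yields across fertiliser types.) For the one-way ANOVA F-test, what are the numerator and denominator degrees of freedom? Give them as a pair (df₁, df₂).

k = 3 groups, N = 24 total
df = (k−1, N−k) = (3−1, 24−3) = (2, 21)

degrees of freedom = [2, 21]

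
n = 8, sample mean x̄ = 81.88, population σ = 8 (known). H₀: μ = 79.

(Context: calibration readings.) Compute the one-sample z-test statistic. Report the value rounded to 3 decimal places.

test statistic = 1.018

SE = σ/√n = 8/√8 = 2.8284
z = (x̄−μ₀)/SE = (81.88−79)/2.8284 = 1.0182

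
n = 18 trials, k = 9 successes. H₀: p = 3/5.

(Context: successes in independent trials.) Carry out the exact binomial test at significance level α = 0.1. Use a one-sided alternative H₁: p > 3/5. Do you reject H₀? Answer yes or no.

Exact binomial: n=18, k=9, p₀=3/5=0.6000
P(X≥9) from Σ C(n,i)·p₀^i·(1−p₀)^(n−i)
p-value (one-sided, H₁ greater) = 0.86529
At α=0.1: p ≥ α → fail to reject H₀

reject H₀: no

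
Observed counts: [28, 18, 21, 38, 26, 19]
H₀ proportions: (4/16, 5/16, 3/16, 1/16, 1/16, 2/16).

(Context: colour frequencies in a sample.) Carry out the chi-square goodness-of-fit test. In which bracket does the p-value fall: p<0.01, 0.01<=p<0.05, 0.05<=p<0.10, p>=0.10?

p-value bracket: p<0.01

n = 150; E_i = n·p_i = [37.50, 46.88, 28.12, 9.38, 9.38, 18.75]
χ² = (28−37.50)²/37.50 + (18−46.88)²/46.88 + (21−28.12)²/28.12 + (38−9.38)²/9.38 + (26−9.38)²/9.38 + (19−18.75)²/18.75 = 138.8853
df = 5
p-value (upper-tail) = 0.00000
→ bracket: p<0.01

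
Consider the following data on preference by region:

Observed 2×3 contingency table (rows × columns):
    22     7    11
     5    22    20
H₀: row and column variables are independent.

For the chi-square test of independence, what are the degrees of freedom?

degrees of freedom = 2

df = (r−1)(c−1) = (2−1)·(3−1) = 2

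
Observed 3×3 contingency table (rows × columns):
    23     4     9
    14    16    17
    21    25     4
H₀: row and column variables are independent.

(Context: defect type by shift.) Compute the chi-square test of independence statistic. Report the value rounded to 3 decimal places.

Row totals [36, 47, 50], col totals [58, 45, 30], n=133
χ² = (23−15.70)²/15.70 + (4−12.18)²/12.18 + (9−8.12)²/8.12 + (14−20.50)²/20.50 + (16−15.90)²/15.90 + (17−10.60)²/10.60 + (21−21.80)²/21.80 + (25−16.92)²/16.92 + (4−11.28)²/11.28 = 23.4941
df = 4

test statistic = 23.494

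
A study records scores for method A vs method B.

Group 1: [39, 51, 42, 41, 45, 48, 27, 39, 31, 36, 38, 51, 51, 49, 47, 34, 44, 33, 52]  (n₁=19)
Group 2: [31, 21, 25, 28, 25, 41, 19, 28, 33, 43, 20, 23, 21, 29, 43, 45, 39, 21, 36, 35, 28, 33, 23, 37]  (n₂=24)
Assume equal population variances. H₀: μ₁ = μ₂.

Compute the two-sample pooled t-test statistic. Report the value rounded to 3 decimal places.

x̄₁=42.000, s₁=7.557, n₁=19
x̄₂=30.292, s₂=8.121, n₂=24
s_p² = [18·7.557² + 23·8.121²]/41 = 62.0722
SE = √(s_p²·(1/19+1/24)) = 2.4194
t = (42.000−30.292)/2.4194 = 4.8394
df = 41

test statistic = 4.839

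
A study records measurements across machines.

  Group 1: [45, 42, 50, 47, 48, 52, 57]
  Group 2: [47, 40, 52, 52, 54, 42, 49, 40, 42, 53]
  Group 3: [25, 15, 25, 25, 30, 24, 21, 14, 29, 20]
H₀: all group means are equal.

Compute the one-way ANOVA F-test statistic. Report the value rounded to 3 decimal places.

test statistic = 68.838

Group means [48.71, 47.10, 22.80], grand mean 38.519
SSB = Σnᵢ(x̄ᵢ−x̄)² = 3934.812; SSW = ΣΣ(x−x̄ᵢ)² = 685.929
MSB = 3934.812/2 = 1967.4061; MSW = 685.929/24 = 28.5804
F = MSB/MSW = 68.8377
df = (2, 24)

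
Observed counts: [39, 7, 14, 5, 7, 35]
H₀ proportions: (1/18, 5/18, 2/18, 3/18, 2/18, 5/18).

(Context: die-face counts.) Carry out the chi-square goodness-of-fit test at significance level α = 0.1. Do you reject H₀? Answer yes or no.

n = 107; E_i = n·p_i = [5.94, 29.72, 11.89, 17.83, 11.89, 29.72]
χ² = (39−5.94)²/5.94 + (7−29.72)²/29.72 + (14−11.89)²/11.89 + (5−17.83)²/17.83 + (7−11.89)²/11.89 + (35−29.72)²/29.72 = 213.7421
df = 5
p-value (upper-tail) = 0.00000
At α=0.1: p < α → reject H₀

reject H₀: yes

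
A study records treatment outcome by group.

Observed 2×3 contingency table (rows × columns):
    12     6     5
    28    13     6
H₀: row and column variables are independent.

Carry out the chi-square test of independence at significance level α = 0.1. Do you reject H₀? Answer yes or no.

Row totals [23, 47], col totals [40, 19, 11], n=70
χ² = (12−13.14)²/13.14 + (6−6.24)²/6.24 + (5−3.61)²/3.61 + (28−26.86)²/26.86 + (13−12.76)²/12.76 + (6−7.39)²/7.39 = 0.9534
df = 2
p-value (upper-tail) = 0.62084
At α=0.1: p ≥ α → fail to reject H₀

reject H₀: no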